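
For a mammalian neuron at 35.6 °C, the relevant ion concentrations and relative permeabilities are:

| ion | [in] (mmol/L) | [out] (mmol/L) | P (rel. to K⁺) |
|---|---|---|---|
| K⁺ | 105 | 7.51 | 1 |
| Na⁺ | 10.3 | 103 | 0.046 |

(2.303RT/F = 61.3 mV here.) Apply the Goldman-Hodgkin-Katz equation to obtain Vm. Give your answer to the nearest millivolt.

Vm = 61.3 · log₁₀[(Σ P·[cation]ₒ + Σ P·[anion]ᵢ) / (Σ P·[cation]ᵢ + Σ P·[anion]ₒ)]
Numerator = 1×7.51 + 0.046×103 = 12.25
Denominator = 1×105 + 0.046×10.3 = 105.5
Vm = 61.3 · log₁₀(0.11612) = 61.3 × (-0.9351) = -57.32 mV

-57 mV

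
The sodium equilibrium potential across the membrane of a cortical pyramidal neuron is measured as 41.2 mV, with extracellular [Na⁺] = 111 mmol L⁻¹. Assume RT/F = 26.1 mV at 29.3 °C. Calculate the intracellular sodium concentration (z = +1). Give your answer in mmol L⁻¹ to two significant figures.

Nernst: E = (26.1/1) · ln([out]/[in]), so ln([out]/[in]) = 41.2 × 1 / 26.1 = 1.5785.
[out]/[in] = e^(1.5785) = 4.848.
[in] = 111 / 4.848 = 22.9 mmol L⁻¹.

23 mmol L⁻¹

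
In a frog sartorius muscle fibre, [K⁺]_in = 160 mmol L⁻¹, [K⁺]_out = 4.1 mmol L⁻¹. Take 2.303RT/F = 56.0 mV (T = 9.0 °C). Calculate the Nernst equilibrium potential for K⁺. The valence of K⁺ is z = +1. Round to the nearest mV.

-89 mV

E = (56.0/z) · log₁₀([K⁺]_out/[K⁺]_in) with z = +1.
= (56.0/1) · log₁₀(4.1/160) = 56.00 · log₁₀(0.02562)
= 56.00 · (-1.5913) = -89.11 mV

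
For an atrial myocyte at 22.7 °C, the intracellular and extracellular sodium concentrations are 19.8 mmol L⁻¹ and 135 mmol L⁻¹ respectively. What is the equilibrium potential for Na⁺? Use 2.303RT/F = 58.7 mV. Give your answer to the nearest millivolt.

49 mV

E = (58.7/z) · log₁₀([Na⁺]_out/[Na⁺]_in) with z = +1.
= (58.7/1) · log₁₀(135/19.8) = 58.70 · log₁₀(6.818)
= 58.70 · (0.8337) = 48.94 mV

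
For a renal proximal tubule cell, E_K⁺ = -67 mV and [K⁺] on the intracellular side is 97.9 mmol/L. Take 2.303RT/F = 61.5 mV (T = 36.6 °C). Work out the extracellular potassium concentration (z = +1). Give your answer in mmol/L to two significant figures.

8.0 mmol/L

Nernst: E = (61.5/1) · log₁₀([out]/[in]), so log₁₀([out]/[in]) = -67.0 × 1 / 61.5 = -1.0894.
[out]/[in] = 10^(-1.0894) = 0.08139.
[out] = 0.08139 × 97.9 = 7.968 mmol/L.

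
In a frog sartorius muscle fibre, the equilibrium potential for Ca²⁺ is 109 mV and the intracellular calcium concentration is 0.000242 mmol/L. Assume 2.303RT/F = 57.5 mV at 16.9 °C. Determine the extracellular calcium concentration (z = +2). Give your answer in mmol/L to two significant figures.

1.5 mmol/L

Nernst: E = (57.5/2) · log₁₀([out]/[in]), so log₁₀([out]/[in]) = 109.0 × 2 / 57.5 = 3.7913.
[out]/[in] = 10^(3.7913) = 6184.
[out] = 6184 × 0.000242 = 1.497 mmol/L.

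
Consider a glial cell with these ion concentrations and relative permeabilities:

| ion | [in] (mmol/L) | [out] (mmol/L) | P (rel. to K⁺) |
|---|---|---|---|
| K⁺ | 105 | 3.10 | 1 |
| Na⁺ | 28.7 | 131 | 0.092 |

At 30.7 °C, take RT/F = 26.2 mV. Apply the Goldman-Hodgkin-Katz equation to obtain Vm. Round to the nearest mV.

Vm = 26.2 · ln[(Σ P·[cation]ₒ + Σ P·[anion]ᵢ) / (Σ P·[cation]ᵢ + Σ P·[anion]ₒ)]
Numerator = 1×3.10 + 0.092×131 = 15.15
Denominator = 1×105 + 0.092×28.7 = 107.6
Vm = 26.2 · ln(0.14076) = 26.2 × (-1.9607) = -51.37 mV

-51 mV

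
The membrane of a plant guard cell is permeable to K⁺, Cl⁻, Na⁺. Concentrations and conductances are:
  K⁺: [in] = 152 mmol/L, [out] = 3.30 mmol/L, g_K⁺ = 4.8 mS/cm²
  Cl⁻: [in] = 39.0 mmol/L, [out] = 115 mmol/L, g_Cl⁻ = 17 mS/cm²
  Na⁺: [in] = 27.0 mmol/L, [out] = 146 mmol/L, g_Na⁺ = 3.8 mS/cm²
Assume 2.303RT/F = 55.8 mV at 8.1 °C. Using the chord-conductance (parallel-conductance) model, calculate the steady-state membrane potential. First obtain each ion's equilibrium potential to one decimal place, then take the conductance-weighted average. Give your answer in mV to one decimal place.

-28.7 mV

E_K⁺ = (55.8/1)·log₁₀(3.30/152) = -92.8 mV
E_Cl⁻ = (55.8/-1)·log₁₀(115/39.0) = -26.2 mV
E_Na⁺ = (55.8/1)·log₁₀(146/27.0) = 40.9 mV
Vm = (Σ gᵢEᵢ)/(Σ gᵢ) = (4.8·-92.8 + 17·-26.2 + 3.8·40.9) / (4.8 + 17 + 3.8)
= -735.42 / 25.6 = -28.73 mV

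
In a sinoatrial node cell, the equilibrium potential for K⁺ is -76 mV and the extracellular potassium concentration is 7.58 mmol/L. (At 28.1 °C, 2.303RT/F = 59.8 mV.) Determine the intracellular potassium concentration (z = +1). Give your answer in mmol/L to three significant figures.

Nernst: E = (59.8/1) · log₁₀([out]/[in]), so log₁₀([out]/[in]) = -76.0 × 1 / 59.8 = -1.2709.
[out]/[in] = 10^(-1.2709) = 0.05359.
[in] = 7.58 / 0.05359 = 141.4 mmol/L.

141 mmol/L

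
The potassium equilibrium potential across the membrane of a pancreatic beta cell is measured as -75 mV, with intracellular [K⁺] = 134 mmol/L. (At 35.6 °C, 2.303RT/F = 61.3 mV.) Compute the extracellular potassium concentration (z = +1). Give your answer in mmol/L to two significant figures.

Nernst: E = (61.3/1) · log₁₀([out]/[in]), so log₁₀([out]/[in]) = -75.0 × 1 / 61.3 = -1.2235.
[out]/[in] = 10^(-1.2235) = 0.05977.
[out] = 0.05977 × 134 = 8.01 mmol/L.

8.0 mmol/L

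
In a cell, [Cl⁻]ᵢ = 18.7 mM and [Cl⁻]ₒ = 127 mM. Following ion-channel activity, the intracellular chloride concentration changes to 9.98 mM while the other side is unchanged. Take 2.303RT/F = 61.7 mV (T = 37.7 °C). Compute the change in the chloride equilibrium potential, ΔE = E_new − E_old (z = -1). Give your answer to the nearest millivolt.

-17 mV

E_old = (61.7/-1)·log₁₀(127/18.7) = -51.33 mV
E_new = (61.7/-1)·log₁₀(127/9.98) = -68.16 mV
ΔE = -68.16 − (-51.33) = -16.83 mV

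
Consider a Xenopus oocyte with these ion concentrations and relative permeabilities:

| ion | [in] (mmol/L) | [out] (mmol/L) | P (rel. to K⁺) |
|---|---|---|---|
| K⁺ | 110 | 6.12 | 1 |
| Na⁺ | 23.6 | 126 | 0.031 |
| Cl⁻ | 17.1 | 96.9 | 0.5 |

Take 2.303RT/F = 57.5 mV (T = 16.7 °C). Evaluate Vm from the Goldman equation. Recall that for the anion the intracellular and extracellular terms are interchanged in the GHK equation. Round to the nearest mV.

Vm = 57.5 · log₁₀[(Σ P·[cation]ₒ + Σ P·[anion]ᵢ) / (Σ P·[cation]ᵢ + Σ P·[anion]ₒ)]
Numerator = 1×6.12 + 0.031×126 + 0.5×17.1 = 18.58
Denominator = 1×110 + 0.031×23.6 + 0.5×96.9 = 159.2
Vm = 57.5 · log₁₀(0.1167) = 57.5 × (-0.9329) = -53.64 mV

-54 mV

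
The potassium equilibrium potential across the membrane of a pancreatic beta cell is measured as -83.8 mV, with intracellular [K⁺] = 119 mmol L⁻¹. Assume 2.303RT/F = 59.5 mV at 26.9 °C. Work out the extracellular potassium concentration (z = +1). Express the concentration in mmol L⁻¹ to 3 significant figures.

4.65 mmol L⁻¹

Nernst: E = (59.5/1) · log₁₀([out]/[in]), so log₁₀([out]/[in]) = -83.8 × 1 / 59.5 = -1.4084.
[out]/[in] = 10^(-1.4084) = 0.03905.
[out] = 0.03905 × 119 = 4.647 mmol L⁻¹.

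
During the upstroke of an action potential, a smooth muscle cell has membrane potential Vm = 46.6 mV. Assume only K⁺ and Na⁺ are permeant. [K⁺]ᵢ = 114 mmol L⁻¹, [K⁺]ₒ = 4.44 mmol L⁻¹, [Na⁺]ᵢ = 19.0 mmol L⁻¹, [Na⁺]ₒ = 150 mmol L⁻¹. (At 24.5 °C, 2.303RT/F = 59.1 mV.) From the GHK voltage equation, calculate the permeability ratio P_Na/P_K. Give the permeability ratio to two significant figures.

Let α = P_Na/P_K. GHK: Vm = 59.1·log₁₀[(Kₒ + α·Naₒ)/(Kᵢ + α·Naᵢ)].
10^(Vm/59.1) = 10^(46.6/59.1) = 6.1446
So 6.1446·(Kᵢ + α·Naᵢ) = Kₒ + α·Naₒ → α = (6.1446·114.0 − 4.44) / (150.0 − 6.1446·19.0)
α = (700.5 − 4.44) / (150.0 − 116.7) = 696/33.25 = 20.93

21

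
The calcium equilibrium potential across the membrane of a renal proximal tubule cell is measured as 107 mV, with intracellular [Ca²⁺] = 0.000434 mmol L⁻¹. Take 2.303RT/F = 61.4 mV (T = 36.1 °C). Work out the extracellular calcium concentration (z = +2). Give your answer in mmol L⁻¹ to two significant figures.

1.3 mmol L⁻¹

Nernst: E = (61.4/2) · log₁₀([out]/[in]), so log₁₀([out]/[in]) = 107.0 × 2 / 61.4 = 3.4853.
[out]/[in] = 10^(3.4853) = 3057.
[out] = 3057 × 0.000434 = 1.327 mmol L⁻¹.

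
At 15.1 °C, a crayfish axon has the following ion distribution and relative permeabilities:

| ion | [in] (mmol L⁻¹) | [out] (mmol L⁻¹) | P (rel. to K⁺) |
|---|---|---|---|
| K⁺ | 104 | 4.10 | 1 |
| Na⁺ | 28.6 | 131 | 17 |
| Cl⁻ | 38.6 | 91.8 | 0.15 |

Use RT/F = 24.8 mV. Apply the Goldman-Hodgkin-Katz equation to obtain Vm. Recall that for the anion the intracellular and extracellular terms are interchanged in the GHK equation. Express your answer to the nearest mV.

Vm = 24.8 · ln[(Σ P·[cation]ₒ + Σ P·[anion]ᵢ) / (Σ P·[cation]ᵢ + Σ P·[anion]ₒ)]
Numerator = 1×4.10 + 17×131 + 0.15×38.6 = 2237
Denominator = 1×104 + 17×28.6 + 0.15×91.8 = 604
Vm = 24.8 · ln(3.7036) = 24.8 × (1.3093) = 32.47 mV

32 mV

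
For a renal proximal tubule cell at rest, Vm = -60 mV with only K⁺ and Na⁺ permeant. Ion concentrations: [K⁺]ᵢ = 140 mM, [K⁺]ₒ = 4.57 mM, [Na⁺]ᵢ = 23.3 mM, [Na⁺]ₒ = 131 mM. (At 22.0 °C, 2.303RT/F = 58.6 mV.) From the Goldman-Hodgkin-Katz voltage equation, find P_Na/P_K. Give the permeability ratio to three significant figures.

Let α = P_Na/P_K. GHK: Vm = 58.6·log₁₀[(Kₒ + α·Naₒ)/(Kᵢ + α·Naᵢ)].
10^(Vm/58.6) = 10^(-60.0/58.6) = 0.094648
So 0.094648·(Kᵢ + α·Naᵢ) = Kₒ + α·Naₒ → α = (0.094648·140.0 − 4.57) / (131.0 − 0.094648·23.3)
α = (13.25 − 4.57) / (131.0 − 2.205) = 8.681/128.8 = 0.0674

0.0674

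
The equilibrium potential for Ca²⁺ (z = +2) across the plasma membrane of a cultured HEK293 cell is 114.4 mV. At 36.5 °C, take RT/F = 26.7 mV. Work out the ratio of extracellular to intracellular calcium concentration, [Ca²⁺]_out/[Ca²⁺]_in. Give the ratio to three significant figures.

ln([out]/[in]) = E·z/(26.7) = 114.4 × 2 / 26.7 = 8.5693
[out]/[in] = e^(8.5693) = 5267

5270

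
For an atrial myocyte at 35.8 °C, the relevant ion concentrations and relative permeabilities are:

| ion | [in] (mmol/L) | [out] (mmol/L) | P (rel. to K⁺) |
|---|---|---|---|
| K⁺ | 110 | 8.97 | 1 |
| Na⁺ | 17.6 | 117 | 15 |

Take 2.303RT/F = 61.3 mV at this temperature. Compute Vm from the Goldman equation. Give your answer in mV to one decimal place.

41.3 mV

Vm = 61.3 · log₁₀[(Σ P·[cation]ₒ + Σ P·[anion]ᵢ) / (Σ P·[cation]ᵢ + Σ P·[anion]ₒ)]
Numerator = 1×8.97 + 15×117 = 1764
Denominator = 1×110 + 15×17.6 = 374
Vm = 61.3 · log₁₀(4.7165) = 61.3 × (0.6736) = 41.29 mV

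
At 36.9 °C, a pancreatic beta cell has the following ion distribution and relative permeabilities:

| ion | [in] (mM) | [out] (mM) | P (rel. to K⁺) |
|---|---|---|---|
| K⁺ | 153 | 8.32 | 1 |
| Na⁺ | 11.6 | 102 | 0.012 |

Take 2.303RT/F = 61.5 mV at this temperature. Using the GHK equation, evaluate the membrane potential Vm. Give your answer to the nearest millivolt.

Vm = 61.5 · log₁₀[(Σ P·[cation]ₒ + Σ P·[anion]ᵢ) / (Σ P·[cation]ᵢ + Σ P·[anion]ₒ)]
Numerator = 1×8.32 + 0.012×102 = 9.544
Denominator = 1×153 + 0.012×11.6 = 153.1
Vm = 61.5 · log₁₀(0.062322) = 61.5 × (-1.2054) = -74.13 mV

-74 mV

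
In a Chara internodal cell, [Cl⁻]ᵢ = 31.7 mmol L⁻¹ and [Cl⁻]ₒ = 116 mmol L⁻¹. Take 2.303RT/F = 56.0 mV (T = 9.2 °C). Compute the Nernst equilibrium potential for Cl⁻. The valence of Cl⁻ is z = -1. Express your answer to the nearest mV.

E = (56.0/z) · log₁₀([Cl⁻]_out/[Cl⁻]_in) with z = -1.
For an anion, dividing by z = -1 reverses the sign.
= (56.0/-1) · log₁₀(116/31.7) = -56.00 · log₁₀(3.659)
= -56.00 · (0.5634) = -31.55 mV

-32 mV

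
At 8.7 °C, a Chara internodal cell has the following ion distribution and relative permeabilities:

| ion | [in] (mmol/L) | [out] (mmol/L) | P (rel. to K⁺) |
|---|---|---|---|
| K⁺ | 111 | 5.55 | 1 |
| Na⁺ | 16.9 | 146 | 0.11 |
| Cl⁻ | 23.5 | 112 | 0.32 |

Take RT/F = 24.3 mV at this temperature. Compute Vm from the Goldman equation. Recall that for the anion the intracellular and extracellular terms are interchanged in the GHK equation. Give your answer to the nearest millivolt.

Vm = 24.3 · ln[(Σ P·[cation]ₒ + Σ P·[anion]ᵢ) / (Σ P·[cation]ᵢ + Σ P·[anion]ₒ)]
Numerator = 1×5.55 + 0.11×146 + 0.32×23.5 = 29.13
Denominator = 1×111 + 0.11×16.9 + 0.32×112 = 148.7
Vm = 24.3 · ln(0.1959) = 24.3 × (-1.6302) = -39.61 mV

-40 mV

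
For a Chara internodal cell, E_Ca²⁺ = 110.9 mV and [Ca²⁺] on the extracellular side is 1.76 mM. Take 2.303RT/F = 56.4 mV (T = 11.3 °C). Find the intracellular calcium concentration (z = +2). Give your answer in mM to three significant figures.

0.000206 mM

Nernst: E = (56.4/2) · log₁₀([out]/[in]), so log₁₀([out]/[in]) = 110.9 × 2 / 56.4 = 3.9326.
[out]/[in] = 10^(3.9326) = 8563.
[in] = 1.76 / 8563 = 0.0002055 mM.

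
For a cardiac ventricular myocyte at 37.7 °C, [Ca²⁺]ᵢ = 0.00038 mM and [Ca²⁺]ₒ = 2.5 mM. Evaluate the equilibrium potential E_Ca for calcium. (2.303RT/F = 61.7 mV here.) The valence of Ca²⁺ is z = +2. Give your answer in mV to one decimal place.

E = (61.7/z) · log₁₀([Ca²⁺]_out/[Ca²⁺]_in) with z = +2.
= (61.7/2) · log₁₀(2.5/0.00038) = 30.85 · log₁₀(6579)
= 30.85 · (3.8182) = 117.79 mV

117.8 mV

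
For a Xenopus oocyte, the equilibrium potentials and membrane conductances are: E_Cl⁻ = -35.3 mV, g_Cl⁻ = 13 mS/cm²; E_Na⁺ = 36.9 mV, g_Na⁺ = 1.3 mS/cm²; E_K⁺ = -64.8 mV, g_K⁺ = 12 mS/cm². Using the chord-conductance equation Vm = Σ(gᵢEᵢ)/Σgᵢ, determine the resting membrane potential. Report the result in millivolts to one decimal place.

Σ gᵢEᵢ = 13·(-35.3) + 1.3·(36.9) + 12·(-64.8) = -1188.53
Σ gᵢ = 13 + 1.3 + 12 = 26.3
Vm = -1188.53 / 26.3 = -45.19 mV

-45.2 mV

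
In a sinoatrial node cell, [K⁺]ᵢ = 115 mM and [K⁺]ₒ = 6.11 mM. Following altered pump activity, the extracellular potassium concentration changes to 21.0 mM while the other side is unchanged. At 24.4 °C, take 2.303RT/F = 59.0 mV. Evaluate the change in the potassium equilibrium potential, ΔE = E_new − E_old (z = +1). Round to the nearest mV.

E_old = (59.0/1)·log₁₀(6.11/115) = -75.20 mV
E_new = (59.0/1)·log₁₀(21.0/115) = -43.57 mV
ΔE = -43.57 − (-75.20) = 31.63 mV

32 mV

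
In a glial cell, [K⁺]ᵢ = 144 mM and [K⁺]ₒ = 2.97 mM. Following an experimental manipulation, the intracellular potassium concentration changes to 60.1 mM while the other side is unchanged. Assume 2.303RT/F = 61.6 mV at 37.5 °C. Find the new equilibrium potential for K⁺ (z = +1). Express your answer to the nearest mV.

-80 mV

After the shift: [K⁺]_out = 2.97, [K⁺]_in = 60.1 mM.
E_new = (61.6/1)·log₁₀(2.97/60.1) = 61.60 · (-1.3061) = -80.46 mV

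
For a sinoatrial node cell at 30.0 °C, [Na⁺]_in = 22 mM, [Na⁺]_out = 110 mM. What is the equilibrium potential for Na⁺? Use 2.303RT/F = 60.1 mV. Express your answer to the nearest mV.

42 mV

E = (60.1/z) · log₁₀([Na⁺]_out/[Na⁺]_in) with z = +1.
= (60.1/1) · log₁₀(110/22) = 60.10 · log₁₀(5)
= 60.10 · (0.6990) = 42.01 mV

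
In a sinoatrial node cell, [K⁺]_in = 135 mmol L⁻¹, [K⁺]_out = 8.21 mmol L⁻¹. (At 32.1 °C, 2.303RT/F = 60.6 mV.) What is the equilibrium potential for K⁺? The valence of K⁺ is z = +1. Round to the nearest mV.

E = (60.6/z) · log₁₀([K⁺]_out/[K⁺]_in) with z = +1.
= (60.6/1) · log₁₀(8.21/135) = 60.60 · log₁₀(0.06081)
= 60.60 · (-1.2160) = -73.69 mV

-74 mV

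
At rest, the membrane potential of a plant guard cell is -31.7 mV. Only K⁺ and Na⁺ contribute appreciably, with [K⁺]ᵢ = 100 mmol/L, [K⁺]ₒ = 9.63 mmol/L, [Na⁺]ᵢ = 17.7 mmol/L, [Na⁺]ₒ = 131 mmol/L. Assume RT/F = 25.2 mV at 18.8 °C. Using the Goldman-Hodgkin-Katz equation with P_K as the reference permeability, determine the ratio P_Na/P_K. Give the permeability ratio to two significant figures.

Let α = P_Na/P_K. GHK: Vm = 25.2·ln[(Kₒ + α·Naₒ)/(Kᵢ + α·Naᵢ)].
e^(Vm/25.2) = e^(-31.7/25.2) = 0.28424
So 0.28424·(Kᵢ + α·Naᵢ) = Kₒ + α·Naₒ → α = (0.28424·100.0 − 9.63) / (131.0 − 0.28424·17.7)
α = (28.42 − 9.63) / (131.0 − 5.031) = 18.79/126 = 0.1492

0.15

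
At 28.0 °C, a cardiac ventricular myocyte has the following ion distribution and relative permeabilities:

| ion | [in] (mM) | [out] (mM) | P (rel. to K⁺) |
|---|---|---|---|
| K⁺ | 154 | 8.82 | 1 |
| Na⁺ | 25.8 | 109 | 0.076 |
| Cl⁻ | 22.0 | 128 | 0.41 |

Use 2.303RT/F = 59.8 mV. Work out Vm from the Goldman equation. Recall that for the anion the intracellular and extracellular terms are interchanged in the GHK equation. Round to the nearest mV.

-54 mV

Vm = 59.8 · log₁₀[(Σ P·[cation]ₒ + Σ P·[anion]ᵢ) / (Σ P·[cation]ᵢ + Σ P·[anion]ₒ)]
Numerator = 1×8.82 + 0.076×109 + 0.41×22.0 = 26.12
Denominator = 1×154 + 0.076×25.8 + 0.41×128 = 208.4
Vm = 59.8 · log₁₀(0.12533) = 59.8 × (-0.9019) = -53.94 mV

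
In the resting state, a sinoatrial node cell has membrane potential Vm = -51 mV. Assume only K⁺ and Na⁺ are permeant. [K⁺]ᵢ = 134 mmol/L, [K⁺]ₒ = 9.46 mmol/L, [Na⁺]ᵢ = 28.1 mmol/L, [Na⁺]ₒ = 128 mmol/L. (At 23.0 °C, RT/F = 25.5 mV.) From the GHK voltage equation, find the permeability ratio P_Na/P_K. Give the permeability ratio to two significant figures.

Let α = P_Na/P_K. GHK: Vm = 25.5·ln[(Kₒ + α·Naₒ)/(Kᵢ + α·Naᵢ)].
e^(Vm/25.5) = e^(-51.0/25.5) = 0.13534
So 0.13534·(Kᵢ + α·Naᵢ) = Kₒ + α·Naₒ → α = (0.13534·134.0 − 9.46) / (128.0 − 0.13534·28.1)
α = (18.13 − 9.46) / (128.0 − 3.803) = 8.675/124.2 = 0.06985

0.070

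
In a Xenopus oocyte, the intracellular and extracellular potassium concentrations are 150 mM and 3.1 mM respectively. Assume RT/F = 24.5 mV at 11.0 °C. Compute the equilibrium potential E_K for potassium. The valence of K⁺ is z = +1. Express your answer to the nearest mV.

E = (24.5/z) · ln([K⁺]_out/[K⁺]_in) with z = +1.
= (24.5/1) · ln(3.1/150) = 24.50 · ln(0.02067)
= 24.50 · (-3.8792) = -95.04 mV

-95 mV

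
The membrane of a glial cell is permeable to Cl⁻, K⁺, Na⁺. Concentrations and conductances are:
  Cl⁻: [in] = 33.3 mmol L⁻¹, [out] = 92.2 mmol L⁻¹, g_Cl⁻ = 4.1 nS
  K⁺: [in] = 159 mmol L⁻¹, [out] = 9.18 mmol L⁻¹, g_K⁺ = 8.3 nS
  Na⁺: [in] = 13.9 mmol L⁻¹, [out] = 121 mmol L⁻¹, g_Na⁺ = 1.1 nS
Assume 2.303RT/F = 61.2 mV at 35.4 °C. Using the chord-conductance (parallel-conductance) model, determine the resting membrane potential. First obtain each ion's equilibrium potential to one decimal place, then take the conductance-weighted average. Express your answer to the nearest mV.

-50 mV

E_Cl⁻ = (61.2/-1)·log₁₀(92.2/33.3) = -27.1 mV
E_K⁺ = (61.2/1)·log₁₀(9.18/159) = -75.8 mV
E_Na⁺ = (61.2/1)·log₁₀(121/13.9) = 57.5 mV
Vm = (Σ gᵢEᵢ)/(Σ gᵢ) = (4.1·-27.1 + 8.3·-75.8 + 1.1·57.5) / (4.1 + 8.3 + 1.1)
= -677.00 / 13.5 = -50.15 mV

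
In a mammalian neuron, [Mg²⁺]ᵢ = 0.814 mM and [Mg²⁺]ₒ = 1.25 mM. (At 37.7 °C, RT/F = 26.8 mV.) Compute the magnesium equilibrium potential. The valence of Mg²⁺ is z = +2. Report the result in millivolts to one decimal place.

5.7 mV

E = (26.8/z) · ln([Mg²⁺]_out/[Mg²⁺]_in) with z = +2.
= (26.8/2) · ln(1.25/0.814) = 13.40 · ln(1.536)
= 13.40 · (0.4289) = 5.75 mV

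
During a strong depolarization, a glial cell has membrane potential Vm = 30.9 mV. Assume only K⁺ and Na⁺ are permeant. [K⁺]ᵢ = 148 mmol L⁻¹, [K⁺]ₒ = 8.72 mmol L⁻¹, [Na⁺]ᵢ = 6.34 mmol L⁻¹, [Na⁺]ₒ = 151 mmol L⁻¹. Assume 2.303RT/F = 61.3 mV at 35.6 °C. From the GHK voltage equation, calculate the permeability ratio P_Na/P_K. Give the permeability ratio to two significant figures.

3.5

Let α = P_Na/P_K. GHK: Vm = 61.3·log₁₀[(Kₒ + α·Naₒ)/(Kᵢ + α·Naᵢ)].
10^(Vm/61.3) = 10^(30.9/61.3) = 3.1921
So 3.1921·(Kᵢ + α·Naᵢ) = Kₒ + α·Naₒ → α = (3.1921·148.0 − 8.72) / (151.0 − 3.1921·6.34)
α = (472.4 − 8.72) / (151.0 − 20.24) = 463.7/130.8 = 3.546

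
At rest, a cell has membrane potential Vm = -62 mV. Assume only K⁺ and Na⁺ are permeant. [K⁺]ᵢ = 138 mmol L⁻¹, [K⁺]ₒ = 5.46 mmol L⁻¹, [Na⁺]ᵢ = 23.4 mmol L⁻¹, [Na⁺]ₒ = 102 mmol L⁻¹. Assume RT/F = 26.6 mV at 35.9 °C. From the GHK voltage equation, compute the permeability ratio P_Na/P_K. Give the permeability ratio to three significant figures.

0.0798

Let α = P_Na/P_K. GHK: Vm = 26.6·ln[(Kₒ + α·Naₒ)/(Kᵢ + α·Naᵢ)].
e^(Vm/26.6) = e^(-62.0/26.6) = 0.097215
So 0.097215·(Kᵢ + α·Naᵢ) = Kₒ + α·Naₒ → α = (0.097215·138.0 − 5.46) / (102.0 − 0.097215·23.4)
α = (13.42 − 5.46) / (102.0 − 2.275) = 7.956/99.73 = 0.07978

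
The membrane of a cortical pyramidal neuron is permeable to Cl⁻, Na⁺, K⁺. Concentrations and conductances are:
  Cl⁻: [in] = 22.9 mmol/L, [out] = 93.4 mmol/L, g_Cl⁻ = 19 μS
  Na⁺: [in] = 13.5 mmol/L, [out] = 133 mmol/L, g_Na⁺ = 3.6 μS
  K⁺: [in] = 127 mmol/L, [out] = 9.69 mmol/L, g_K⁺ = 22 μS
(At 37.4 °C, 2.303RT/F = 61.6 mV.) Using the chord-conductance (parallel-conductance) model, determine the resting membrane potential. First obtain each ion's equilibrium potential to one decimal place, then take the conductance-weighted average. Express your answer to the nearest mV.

-45 mV

E_Cl⁻ = (61.6/-1)·log₁₀(93.4/22.9) = -37.6 mV
E_Na⁺ = (61.6/1)·log₁₀(133/13.5) = 61.2 mV
E_K⁺ = (61.6/1)·log₁₀(9.69/127) = -68.8 mV
Vm = (Σ gᵢEᵢ)/(Σ gᵢ) = (19·-37.6 + 3.6·61.2 + 22·-68.8) / (19 + 3.6 + 22)
= -2007.68 / 44.6 = -45.02 mV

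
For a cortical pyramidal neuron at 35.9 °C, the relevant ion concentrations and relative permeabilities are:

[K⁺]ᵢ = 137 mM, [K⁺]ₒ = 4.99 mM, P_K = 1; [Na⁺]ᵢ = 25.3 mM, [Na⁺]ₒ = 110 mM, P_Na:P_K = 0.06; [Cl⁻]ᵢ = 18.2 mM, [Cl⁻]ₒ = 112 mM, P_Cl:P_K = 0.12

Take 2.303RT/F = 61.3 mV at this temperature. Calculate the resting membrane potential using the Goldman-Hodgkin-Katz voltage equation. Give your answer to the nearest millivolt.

Vm = 61.3 · log₁₀[(Σ P·[cation]ₒ + Σ P·[anion]ᵢ) / (Σ P·[cation]ᵢ + Σ P·[anion]ₒ)]
Numerator = 1×4.99 + 0.06×110 + 0.12×18.2 = 13.77
Denominator = 1×137 + 0.06×25.3 + 0.12×112 = 152
Vm = 61.3 · log₁₀(0.090643) = 61.3 × (-1.0427) = -63.92 mV

-64 mV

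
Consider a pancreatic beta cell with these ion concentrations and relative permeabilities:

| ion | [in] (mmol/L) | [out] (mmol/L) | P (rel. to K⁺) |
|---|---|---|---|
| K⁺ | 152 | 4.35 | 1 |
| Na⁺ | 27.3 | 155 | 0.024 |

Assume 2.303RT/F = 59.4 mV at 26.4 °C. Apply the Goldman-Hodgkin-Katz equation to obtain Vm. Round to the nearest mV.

Vm = 59.4 · log₁₀[(Σ P·[cation]ₒ + Σ P·[anion]ᵢ) / (Σ P·[cation]ᵢ + Σ P·[anion]ₒ)]
Numerator = 1×4.35 + 0.024×155 = 8.07
Denominator = 1×152 + 0.024×27.3 = 152.7
Vm = 59.4 · log₁₀(0.052864) = 59.4 × (-1.2768) = -75.84 mV

-76 mV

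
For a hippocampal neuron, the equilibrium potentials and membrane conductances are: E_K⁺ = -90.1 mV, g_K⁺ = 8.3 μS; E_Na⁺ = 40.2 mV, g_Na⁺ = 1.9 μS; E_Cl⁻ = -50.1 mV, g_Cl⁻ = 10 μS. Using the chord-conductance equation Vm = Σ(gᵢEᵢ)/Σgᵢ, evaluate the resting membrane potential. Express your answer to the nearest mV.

Σ gᵢEᵢ = 8.3·(-90.1) + 1.9·(40.2) + 10·(-50.1) = -1172.45
Σ gᵢ = 8.3 + 1.9 + 10 = 20.2
Vm = -1172.45 / 20.2 = -58.04 mV

-58 mV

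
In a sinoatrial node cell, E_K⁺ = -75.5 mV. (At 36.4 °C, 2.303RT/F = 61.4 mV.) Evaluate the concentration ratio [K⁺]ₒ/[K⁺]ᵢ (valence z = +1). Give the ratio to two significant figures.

0.059

log₁₀([out]/[in]) = E·z/(61.4) = -75.5 × 1 / 61.4 = -1.2296
[out]/[in] = 10^(-1.2296) = 0.05893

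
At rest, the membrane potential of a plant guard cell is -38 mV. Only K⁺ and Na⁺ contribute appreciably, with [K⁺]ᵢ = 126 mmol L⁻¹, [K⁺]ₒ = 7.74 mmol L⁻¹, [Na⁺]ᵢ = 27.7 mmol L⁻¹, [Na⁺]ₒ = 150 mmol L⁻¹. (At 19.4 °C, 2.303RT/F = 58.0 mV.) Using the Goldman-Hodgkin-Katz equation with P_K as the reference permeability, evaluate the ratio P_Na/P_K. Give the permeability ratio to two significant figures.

Let α = P_Na/P_K. GHK: Vm = 58.0·log₁₀[(Kₒ + α·Naₒ)/(Kᵢ + α·Naᵢ)].
10^(Vm/58.0) = 10^(-38.0/58.0) = 0.22122
So 0.22122·(Kᵢ + α·Naᵢ) = Kₒ + α·Naₒ → α = (0.22122·126.0 − 7.74) / (150.0 − 0.22122·27.7)
α = (27.87 − 7.74) / (150.0 − 6.128) = 20.13/143.9 = 0.1399

0.14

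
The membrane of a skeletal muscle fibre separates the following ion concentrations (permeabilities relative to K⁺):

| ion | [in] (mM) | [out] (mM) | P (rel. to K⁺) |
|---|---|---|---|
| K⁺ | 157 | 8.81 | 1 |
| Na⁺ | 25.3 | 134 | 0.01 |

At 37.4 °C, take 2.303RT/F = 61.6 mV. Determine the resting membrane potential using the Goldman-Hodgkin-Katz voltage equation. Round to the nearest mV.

Vm = 61.6 · log₁₀[(Σ P·[cation]ₒ + Σ P·[anion]ᵢ) / (Σ P·[cation]ᵢ + Σ P·[anion]ₒ)]
Numerator = 1×8.81 + 0.01×134 = 10.15
Denominator = 1×157 + 0.01×25.3 = 157.3
Vm = 61.6 · log₁₀(0.064546) = 61.6 × (-1.1901) = -73.31 mV

-73 mV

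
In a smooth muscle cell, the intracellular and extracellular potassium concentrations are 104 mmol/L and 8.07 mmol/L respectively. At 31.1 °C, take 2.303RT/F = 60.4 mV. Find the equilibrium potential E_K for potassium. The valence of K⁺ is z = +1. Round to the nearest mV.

-67 mV

E = (60.4/z) · log₁₀([K⁺]_out/[K⁺]_in) with z = +1.
= (60.4/1) · log₁₀(8.07/104) = 60.40 · log₁₀(0.0776)
= 60.40 · (-1.1102) = -67.05 mV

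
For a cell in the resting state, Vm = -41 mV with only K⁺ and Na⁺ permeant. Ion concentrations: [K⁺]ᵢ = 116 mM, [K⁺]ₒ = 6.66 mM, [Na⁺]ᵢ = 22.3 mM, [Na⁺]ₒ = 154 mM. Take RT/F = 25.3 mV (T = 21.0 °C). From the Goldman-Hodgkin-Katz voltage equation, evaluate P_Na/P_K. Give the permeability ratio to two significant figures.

0.11

Let α = P_Na/P_K. GHK: Vm = 25.3·ln[(Kₒ + α·Naₒ)/(Kᵢ + α·Naᵢ)].
e^(Vm/25.3) = e^(-41.0/25.3) = 0.19779
So 0.19779·(Kᵢ + α·Naᵢ) = Kₒ + α·Naₒ → α = (0.19779·116.0 − 6.66) / (154.0 − 0.19779·22.3)
α = (22.94 − 6.66) / (154.0 − 4.411) = 16.28/149.6 = 0.1089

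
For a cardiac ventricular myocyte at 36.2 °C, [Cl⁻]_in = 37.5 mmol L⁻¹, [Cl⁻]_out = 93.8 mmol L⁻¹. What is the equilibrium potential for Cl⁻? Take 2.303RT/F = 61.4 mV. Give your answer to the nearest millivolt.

E = (61.4/z) · log₁₀([Cl⁻]_out/[Cl⁻]_in) with z = -1.
For an anion, dividing by z = -1 reverses the sign.
= (61.4/-1) · log₁₀(93.8/37.5) = -61.40 · log₁₀(2.501)
= -61.40 · (0.3982) = -24.45 mV

-24 mV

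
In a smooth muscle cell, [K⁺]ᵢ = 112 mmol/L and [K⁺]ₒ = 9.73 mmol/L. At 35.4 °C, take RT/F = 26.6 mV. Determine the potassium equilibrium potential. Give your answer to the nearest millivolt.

E = (26.6/z) · ln([K⁺]_out/[K⁺]_in) with z = +1.
= (26.6/1) · ln(9.73/112) = 26.60 · ln(0.08688)
= 26.60 · (-2.4433) = -64.99 mV

-65 mV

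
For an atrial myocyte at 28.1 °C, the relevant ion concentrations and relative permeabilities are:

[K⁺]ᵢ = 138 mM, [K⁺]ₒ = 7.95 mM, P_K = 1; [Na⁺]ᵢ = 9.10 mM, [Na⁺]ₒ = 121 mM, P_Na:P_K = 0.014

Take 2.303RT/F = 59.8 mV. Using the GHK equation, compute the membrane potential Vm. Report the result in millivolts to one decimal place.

Vm = 59.8 · log₁₀[(Σ P·[cation]ₒ + Σ P·[anion]ᵢ) / (Σ P·[cation]ᵢ + Σ P·[anion]ₒ)]
Numerator = 1×7.95 + 0.014×121 = 9.644
Denominator = 1×138 + 0.014×9.10 = 138.1
Vm = 59.8 · log₁₀(0.06982) = 59.8 × (-1.1560) = -69.13 mV

-69.1 mV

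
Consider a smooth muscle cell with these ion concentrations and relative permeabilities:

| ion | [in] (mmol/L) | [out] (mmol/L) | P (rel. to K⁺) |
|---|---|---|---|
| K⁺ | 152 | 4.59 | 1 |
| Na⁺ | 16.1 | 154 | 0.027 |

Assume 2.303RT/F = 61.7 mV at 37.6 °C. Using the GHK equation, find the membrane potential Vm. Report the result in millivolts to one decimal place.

-76.6 mV

Vm = 61.7 · log₁₀[(Σ P·[cation]ₒ + Σ P·[anion]ᵢ) / (Σ P·[cation]ᵢ + Σ P·[anion]ₒ)]
Numerator = 1×4.59 + 0.027×154 = 8.748
Denominator = 1×152 + 0.027×16.1 = 152.4
Vm = 61.7 · log₁₀(0.057389) = 61.7 × (-1.2412) = -76.58 mV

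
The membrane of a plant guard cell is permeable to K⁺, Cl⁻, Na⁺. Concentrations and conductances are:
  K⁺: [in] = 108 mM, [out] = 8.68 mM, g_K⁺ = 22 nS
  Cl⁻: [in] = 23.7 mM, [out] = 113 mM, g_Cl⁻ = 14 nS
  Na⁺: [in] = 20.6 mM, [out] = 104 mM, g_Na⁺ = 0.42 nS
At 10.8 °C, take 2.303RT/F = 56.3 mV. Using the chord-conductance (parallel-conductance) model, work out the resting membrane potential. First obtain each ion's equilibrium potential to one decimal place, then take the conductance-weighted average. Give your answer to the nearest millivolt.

-51 mV

E_K⁺ = (56.3/1)·log₁₀(8.68/108) = -61.6 mV
E_Cl⁻ = (56.3/-1)·log₁₀(113/23.7) = -38.2 mV
E_Na⁺ = (56.3/1)·log₁₀(104/20.6) = 39.6 mV
Vm = (Σ gᵢEᵢ)/(Σ gᵢ) = (22·-61.6 + 14·-38.2 + 0.42·39.6) / (22 + 14 + 0.42)
= -1873.37 / 36.42 = -51.44 mV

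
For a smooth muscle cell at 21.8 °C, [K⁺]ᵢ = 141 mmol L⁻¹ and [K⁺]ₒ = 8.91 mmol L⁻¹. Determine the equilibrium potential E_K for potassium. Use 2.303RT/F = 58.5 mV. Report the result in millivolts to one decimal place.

-70.2 mV

E = (58.5/z) · log₁₀([K⁺]_out/[K⁺]_in) with z = +1.
= (58.5/1) · log₁₀(8.91/141) = 58.50 · log₁₀(0.06319)
= 58.50 · (-1.1993) = -70.16 mV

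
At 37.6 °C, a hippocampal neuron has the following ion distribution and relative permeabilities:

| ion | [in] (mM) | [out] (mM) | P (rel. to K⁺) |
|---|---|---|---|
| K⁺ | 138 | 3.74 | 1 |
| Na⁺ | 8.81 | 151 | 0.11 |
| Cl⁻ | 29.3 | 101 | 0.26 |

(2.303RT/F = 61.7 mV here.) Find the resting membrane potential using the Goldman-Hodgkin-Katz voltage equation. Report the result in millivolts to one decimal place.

-47.6 mV

Vm = 61.7 · log₁₀[(Σ P·[cation]ₒ + Σ P·[anion]ᵢ) / (Σ P·[cation]ᵢ + Σ P·[anion]ₒ)]
Numerator = 1×3.74 + 0.11×151 + 0.26×29.3 = 27.97
Denominator = 1×138 + 0.11×8.81 + 0.26×101 = 165.2
Vm = 61.7 · log₁₀(0.16927) = 61.7 × (-0.7714) = -47.60 mV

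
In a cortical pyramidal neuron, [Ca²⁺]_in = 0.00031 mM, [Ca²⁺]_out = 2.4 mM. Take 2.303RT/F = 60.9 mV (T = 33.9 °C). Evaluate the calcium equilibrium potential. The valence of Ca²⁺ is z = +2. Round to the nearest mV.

E = (60.9/z) · log₁₀([Ca²⁺]_out/[Ca²⁺]_in) with z = +2.
= (60.9/2) · log₁₀(2.4/0.00031) = 30.45 · log₁₀(7742)
= 30.45 · (3.8888) = 118.42 mV

118 mV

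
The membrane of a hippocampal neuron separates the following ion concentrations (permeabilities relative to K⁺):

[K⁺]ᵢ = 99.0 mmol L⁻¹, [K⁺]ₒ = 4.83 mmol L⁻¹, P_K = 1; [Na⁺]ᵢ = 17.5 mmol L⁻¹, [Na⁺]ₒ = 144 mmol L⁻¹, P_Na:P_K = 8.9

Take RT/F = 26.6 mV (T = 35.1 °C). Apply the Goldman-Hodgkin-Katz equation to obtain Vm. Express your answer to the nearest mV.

43 mV

Vm = 26.6 · ln[(Σ P·[cation]ₒ + Σ P·[anion]ᵢ) / (Σ P·[cation]ᵢ + Σ P·[anion]ₒ)]
Numerator = 1×4.83 + 8.9×144 = 1286
Denominator = 1×99.0 + 8.9×17.5 = 254.8
Vm = 26.6 · ln(5.0498) = 26.6 × (1.6193) = 43.07 mV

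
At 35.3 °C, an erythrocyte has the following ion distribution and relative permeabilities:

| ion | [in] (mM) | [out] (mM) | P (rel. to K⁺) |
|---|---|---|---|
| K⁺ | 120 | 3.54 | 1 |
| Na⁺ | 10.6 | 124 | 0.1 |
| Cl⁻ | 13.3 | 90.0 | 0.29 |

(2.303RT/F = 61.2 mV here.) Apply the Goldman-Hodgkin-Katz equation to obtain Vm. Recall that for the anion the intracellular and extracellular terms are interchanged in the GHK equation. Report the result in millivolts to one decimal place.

-53.3 mV

Vm = 61.2 · log₁₀[(Σ P·[cation]ₒ + Σ P·[anion]ᵢ) / (Σ P·[cation]ᵢ + Σ P·[anion]ₒ)]
Numerator = 1×3.54 + 0.1×124 + 0.29×13.3 = 19.8
Denominator = 1×120 + 0.1×10.6 + 0.29×90.0 = 147.2
Vm = 61.2 · log₁₀(0.13453) = 61.2 × (-0.8712) = -53.32 mV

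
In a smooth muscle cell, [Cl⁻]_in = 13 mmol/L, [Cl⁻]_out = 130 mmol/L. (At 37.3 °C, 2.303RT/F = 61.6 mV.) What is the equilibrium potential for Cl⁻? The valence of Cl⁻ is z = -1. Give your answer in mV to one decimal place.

-61.6 mV

E = (61.6/z) · log₁₀([Cl⁻]_out/[Cl⁻]_in) with z = -1.
For an anion, dividing by z = -1 reverses the sign.
= (61.6/-1) · log₁₀(130/13) = -61.60 · log₁₀(10)
= -61.60 · (1.0000) = -61.60 mV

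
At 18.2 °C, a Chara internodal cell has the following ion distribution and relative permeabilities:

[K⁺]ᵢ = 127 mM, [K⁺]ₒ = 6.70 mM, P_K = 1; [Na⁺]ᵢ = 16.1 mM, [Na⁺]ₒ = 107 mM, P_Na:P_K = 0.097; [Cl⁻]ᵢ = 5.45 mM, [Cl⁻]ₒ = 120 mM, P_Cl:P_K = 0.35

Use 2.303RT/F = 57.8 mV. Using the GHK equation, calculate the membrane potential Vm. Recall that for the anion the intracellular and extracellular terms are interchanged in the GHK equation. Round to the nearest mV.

-55 mV

Vm = 57.8 · log₁₀[(Σ P·[cation]ₒ + Σ P·[anion]ᵢ) / (Σ P·[cation]ᵢ + Σ P·[anion]ₒ)]
Numerator = 1×6.70 + 0.097×107 + 0.35×5.45 = 18.99
Denominator = 1×127 + 0.097×16.1 + 0.35×120 = 170.6
Vm = 57.8 · log₁₀(0.11132) = 57.8 × (-0.9534) = -55.11 mV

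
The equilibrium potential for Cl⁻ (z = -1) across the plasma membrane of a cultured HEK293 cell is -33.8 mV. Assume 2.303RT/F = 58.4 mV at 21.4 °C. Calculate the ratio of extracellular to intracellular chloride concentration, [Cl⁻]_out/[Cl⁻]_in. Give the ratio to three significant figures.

3.79

log₁₀([out]/[in]) = E·z/(58.4) = -33.8 × -1 / 58.4 = 0.5788
[out]/[in] = 10^(0.5788) = 3.791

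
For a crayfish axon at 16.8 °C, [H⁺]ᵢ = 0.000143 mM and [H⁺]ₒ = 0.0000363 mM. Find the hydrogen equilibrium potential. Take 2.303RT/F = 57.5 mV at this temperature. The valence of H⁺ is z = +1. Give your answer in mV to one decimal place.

-34.2 mV

E = (57.5/z) · log₁₀([H⁺]_out/[H⁺]_in) with z = +1.
= (57.5/1) · log₁₀(0.0000363/0.000143) = 57.50 · log₁₀(0.2538)
= 57.50 · (-0.5954) = -34.24 mV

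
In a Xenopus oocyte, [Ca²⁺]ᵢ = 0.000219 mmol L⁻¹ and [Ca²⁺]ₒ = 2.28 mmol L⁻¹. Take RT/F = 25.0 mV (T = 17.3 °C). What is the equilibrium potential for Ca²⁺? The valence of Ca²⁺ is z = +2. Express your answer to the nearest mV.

E = (25.0/z) · ln([Ca²⁺]_out/[Ca²⁺]_in) with z = +2.
= (25.0/2) · ln(2.28/0.000219) = 12.50 · ln(1.041e+04)
= 12.50 · (9.2506) = 115.63 mV

116 mV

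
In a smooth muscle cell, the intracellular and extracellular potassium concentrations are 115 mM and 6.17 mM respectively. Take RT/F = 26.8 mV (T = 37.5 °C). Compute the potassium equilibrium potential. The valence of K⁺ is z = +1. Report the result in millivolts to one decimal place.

-78.4 mV

E = (26.8/z) · ln([K⁺]_out/[K⁺]_in) with z = +1.
= (26.8/1) · ln(6.17/115) = 26.80 · ln(0.05365)
= 26.80 · (-2.9252) = -78.40 mV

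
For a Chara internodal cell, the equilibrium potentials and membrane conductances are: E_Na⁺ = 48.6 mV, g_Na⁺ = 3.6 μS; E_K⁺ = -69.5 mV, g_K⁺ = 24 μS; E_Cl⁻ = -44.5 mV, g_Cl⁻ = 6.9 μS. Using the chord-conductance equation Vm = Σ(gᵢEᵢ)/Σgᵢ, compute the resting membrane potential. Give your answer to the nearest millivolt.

-52 mV

Σ gᵢEᵢ = 3.6·(48.6) + 24·(-69.5) + 6.9·(-44.5) = -1800.09
Σ gᵢ = 3.6 + 24 + 6.9 = 34.5
Vm = -1800.09 / 34.5 = -52.18 mV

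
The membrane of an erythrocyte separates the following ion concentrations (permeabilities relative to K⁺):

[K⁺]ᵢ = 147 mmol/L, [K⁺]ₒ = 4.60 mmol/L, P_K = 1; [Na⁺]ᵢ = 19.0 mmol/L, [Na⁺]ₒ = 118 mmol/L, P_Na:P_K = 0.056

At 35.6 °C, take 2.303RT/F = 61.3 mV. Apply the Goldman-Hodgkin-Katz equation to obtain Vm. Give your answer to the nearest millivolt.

Vm = 61.3 · log₁₀[(Σ P·[cation]ₒ + Σ P·[anion]ᵢ) / (Σ P·[cation]ᵢ + Σ P·[anion]ₒ)]
Numerator = 1×4.60 + 0.056×118 = 11.21
Denominator = 1×147 + 0.056×19.0 = 148.1
Vm = 61.3 · log₁₀(0.075697) = 61.3 × (-1.1209) = -68.71 mV

-69 mV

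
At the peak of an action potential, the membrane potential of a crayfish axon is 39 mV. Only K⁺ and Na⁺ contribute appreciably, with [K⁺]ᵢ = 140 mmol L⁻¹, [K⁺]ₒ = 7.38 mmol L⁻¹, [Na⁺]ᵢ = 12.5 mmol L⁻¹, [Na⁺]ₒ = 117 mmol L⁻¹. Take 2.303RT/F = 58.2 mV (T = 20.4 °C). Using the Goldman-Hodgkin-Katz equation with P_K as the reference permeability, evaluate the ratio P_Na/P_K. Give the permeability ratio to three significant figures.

Let α = P_Na/P_K. GHK: Vm = 58.2·log₁₀[(Kₒ + α·Naₒ)/(Kᵢ + α·Naᵢ)].
10^(Vm/58.2) = 10^(39.0/58.2) = 4.6785
So 4.6785·(Kᵢ + α·Naᵢ) = Kₒ + α·Naₒ → α = (4.6785·140.0 − 7.38) / (117.0 − 4.6785·12.5)
α = (655 − 7.38) / (117.0 − 58.48) = 647.6/58.52 = 11.07

11.1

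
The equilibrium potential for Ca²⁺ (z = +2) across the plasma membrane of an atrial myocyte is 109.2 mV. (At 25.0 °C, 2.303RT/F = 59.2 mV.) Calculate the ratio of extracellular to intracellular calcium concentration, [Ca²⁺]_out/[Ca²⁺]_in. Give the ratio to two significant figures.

4900

log₁₀([out]/[in]) = E·z/(59.2) = 109.2 × 2 / 59.2 = 3.6892
[out]/[in] = 10^(3.6892) = 4889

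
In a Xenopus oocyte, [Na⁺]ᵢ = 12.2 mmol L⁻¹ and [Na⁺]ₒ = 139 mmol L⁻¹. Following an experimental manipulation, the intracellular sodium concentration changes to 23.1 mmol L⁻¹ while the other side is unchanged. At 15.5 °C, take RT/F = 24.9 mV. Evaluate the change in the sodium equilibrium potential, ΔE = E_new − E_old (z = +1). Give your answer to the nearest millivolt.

E_old = (24.9/1)·ln(139/12.2) = 60.58 mV
E_new = (24.9/1)·ln(139/23.1) = 44.69 mV
ΔE = 44.69 − (60.58) = -15.90 mV

-16 mV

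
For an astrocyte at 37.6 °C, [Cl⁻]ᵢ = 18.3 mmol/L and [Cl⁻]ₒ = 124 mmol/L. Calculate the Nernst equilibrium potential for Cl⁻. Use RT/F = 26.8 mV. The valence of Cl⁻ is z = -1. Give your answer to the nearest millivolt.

E = (26.8/z) · ln([Cl⁻]_out/[Cl⁻]_in) with z = -1.
For an anion, dividing by z = -1 reverses the sign.
= (26.8/-1) · ln(124/18.3) = -26.80 · ln(6.776)
= -26.80 · (1.9134) = -51.28 mV

-51 mV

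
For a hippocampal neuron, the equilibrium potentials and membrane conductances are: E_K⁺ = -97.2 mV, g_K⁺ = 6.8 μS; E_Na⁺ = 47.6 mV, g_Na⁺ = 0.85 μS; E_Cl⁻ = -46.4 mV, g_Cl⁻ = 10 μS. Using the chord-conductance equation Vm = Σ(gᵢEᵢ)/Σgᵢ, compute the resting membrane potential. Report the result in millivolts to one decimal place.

Σ gᵢEᵢ = 6.8·(-97.2) + 0.85·(47.6) + 10·(-46.4) = -1084.50
Σ gᵢ = 6.8 + 0.85 + 10 = 17.65
Vm = -1084.50 / 17.65 = -61.44 mV

-61.4 mV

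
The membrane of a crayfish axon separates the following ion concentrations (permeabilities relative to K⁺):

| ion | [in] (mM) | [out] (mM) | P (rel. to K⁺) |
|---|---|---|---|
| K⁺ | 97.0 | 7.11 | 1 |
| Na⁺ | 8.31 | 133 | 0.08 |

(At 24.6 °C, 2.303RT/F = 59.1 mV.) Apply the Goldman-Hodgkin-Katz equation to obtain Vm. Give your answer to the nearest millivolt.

Vm = 59.1 · log₁₀[(Σ P·[cation]ₒ + Σ P·[anion]ᵢ) / (Σ P·[cation]ᵢ + Σ P·[anion]ₒ)]
Numerator = 1×7.11 + 0.08×133 = 17.75
Denominator = 1×97.0 + 0.08×8.31 = 97.66
Vm = 59.1 · log₁₀(0.18174) = 59.1 × (-0.7405) = -43.77 mV

-44 mV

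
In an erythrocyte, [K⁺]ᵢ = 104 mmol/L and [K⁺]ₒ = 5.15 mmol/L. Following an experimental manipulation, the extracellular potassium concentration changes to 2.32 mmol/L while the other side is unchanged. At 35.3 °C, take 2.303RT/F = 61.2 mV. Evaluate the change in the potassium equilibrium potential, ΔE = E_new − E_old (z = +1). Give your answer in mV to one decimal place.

E_old = (61.2/1)·log₁₀(5.15/104) = -79.88 mV
E_new = (61.2/1)·log₁₀(2.32/104) = -101.07 mV
ΔE = -101.07 − (-79.88) = -21.19 mV

-21.2 mV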